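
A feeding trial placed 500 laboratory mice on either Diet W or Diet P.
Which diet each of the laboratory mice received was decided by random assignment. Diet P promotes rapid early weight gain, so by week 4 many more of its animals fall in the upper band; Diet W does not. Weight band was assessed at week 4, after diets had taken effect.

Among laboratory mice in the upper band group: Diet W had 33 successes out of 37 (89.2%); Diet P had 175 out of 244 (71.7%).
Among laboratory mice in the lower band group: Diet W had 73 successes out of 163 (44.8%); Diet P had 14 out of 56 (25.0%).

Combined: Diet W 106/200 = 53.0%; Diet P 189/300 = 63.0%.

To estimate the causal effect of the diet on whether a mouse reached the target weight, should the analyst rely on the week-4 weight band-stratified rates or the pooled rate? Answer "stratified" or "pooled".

Stratifying would compare diets among laboratory mice the diets themselves sorted into week-4 weight band groups — a form of selection on an intermediate. The unconditioned pooled rates give the total causal effect.
Pooled: Diet W 53.0% vs Diet P 63.0%; Diet P is higher overall.

pooled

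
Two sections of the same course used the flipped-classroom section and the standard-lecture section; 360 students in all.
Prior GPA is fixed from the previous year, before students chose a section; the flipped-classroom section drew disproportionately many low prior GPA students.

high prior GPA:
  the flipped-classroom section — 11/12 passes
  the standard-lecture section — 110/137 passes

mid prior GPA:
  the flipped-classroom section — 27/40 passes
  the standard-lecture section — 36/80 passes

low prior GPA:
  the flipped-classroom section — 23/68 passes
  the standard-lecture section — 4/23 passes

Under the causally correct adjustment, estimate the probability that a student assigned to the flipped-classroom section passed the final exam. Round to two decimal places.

The stratified and pooled comparisons disagree (the flipped-classroom section wins within each prior GPA band; the standard-lecture section wins overall), so the answer turns on the causal role of prior GPA band.
Here prior GPA band is a common cause — it drives both which teaching method a case falls under and the outcome. The crude comparison mixes populations; the stratum-specific rates are the causally relevant ones.
Standardising the flipped-classroom section to the population prior GPA band mix: 0.414·11/12 + 0.333·27/40 + 0.253·23/68 = 0.690.

0.69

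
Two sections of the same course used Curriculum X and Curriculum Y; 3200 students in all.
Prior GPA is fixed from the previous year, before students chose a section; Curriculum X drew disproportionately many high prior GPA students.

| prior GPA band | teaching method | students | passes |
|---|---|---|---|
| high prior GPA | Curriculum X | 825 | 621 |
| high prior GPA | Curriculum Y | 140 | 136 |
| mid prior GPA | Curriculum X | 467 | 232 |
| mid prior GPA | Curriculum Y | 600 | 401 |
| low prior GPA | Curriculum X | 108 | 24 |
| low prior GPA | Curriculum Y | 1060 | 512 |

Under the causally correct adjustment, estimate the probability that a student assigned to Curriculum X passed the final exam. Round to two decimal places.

0.47

Curriculum Y is higher inside every prior GPA band stratum but Curriculum X is higher in aggregate. Whether to stratify depends on how prior GPA band relates to the teaching method.
Since prior GPA band is a pre-existing factor (not a product of the teaching method) and it affects the outcome on its own, it is a confounder. The stratified rates, not the pooled rate, identify the causal effect.
Standardising Curriculum X to the population prior GPA band mix: 0.302·621/825 + 0.333·232/467 + 0.365·24/108 = 0.474.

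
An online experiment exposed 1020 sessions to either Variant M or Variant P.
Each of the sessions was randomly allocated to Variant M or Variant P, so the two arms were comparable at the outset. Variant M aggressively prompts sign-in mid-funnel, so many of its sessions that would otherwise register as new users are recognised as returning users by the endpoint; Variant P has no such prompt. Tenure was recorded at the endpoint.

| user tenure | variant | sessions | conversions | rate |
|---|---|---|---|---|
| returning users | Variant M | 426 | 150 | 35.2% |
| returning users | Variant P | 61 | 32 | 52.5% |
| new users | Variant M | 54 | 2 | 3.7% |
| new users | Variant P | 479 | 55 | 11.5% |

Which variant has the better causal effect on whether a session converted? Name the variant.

Within every user tenure level Variant P has the higher rate, yet pooled Variant M does — Simpson's reversal.
Because the variant influences user tenure, user tenure is a post-treatment mediator, not a confounder. Stratifying on it would bias the estimate; the causal effect is the crude pooled difference.
Pooled: Variant M 31.7% vs Variant P 16.1%; Variant M is higher overall.

Variant M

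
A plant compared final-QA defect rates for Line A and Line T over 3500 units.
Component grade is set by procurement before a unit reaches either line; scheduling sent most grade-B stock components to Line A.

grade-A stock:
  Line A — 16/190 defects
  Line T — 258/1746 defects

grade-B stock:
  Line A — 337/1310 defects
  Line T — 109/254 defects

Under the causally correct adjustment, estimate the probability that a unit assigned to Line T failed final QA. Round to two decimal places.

0.27

The stratified and pooled comparisons disagree (Line A wins within each component grade; Line T wins overall), so the answer turns on the causal role of component grade.
Component grade is set before the line has any effect — it is not caused by the line — and it independently drives the outcome. That makes it a confounder, so the causal comparison is within component grade levels.
Standardising Line T to the population component grade mix: 0.553·258/1746 + 0.447·109/254 = 0.273.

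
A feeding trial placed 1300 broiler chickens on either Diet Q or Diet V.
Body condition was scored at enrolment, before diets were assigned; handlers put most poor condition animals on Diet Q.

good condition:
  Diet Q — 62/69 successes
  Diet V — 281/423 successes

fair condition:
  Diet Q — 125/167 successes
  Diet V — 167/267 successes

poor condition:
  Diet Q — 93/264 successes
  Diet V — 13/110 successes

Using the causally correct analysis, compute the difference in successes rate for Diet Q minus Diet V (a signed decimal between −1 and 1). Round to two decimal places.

The stratified and pooled comparisons disagree (Diet Q wins within each starting body condition; Diet V wins overall), so the answer turns on the causal role of starting body condition.
Starting body condition is set before the diet has any effect — it is not caused by the diet — and it independently drives the outcome. That makes it a confounder, so the causal comparison is within starting body condition levels.
Adjusting over the population distribution of starting body condition: 0.378·(0.899−0.664) + 0.334·(0.749−0.625) + 0.288·(0.352−0.118) = +0.197.

+0.20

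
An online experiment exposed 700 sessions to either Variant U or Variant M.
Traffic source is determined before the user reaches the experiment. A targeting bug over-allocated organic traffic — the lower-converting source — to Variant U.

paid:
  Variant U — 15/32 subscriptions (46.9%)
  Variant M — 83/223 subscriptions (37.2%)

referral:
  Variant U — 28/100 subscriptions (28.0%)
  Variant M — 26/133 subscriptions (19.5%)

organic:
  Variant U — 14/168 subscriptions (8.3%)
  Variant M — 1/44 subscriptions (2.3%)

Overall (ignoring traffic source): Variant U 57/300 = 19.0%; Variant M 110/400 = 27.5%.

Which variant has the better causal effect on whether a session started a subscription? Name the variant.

The stratified and pooled comparisons disagree (Variant U wins within each traffic source; Variant M wins overall), so the answer turns on the causal role of traffic source.
Nothing the variant does changes traffic source; the imbalance is an allocation artefact. With traffic source also predicting the outcome, the pooled figure is confounded, and the within-stratum comparison is the causal one.
Within each level — paid: 46.9% vs 37.2%; referral: 28.0% vs 19.5%; organic: 8.3% vs 2.3% — Variant U is higher every time.

Variant U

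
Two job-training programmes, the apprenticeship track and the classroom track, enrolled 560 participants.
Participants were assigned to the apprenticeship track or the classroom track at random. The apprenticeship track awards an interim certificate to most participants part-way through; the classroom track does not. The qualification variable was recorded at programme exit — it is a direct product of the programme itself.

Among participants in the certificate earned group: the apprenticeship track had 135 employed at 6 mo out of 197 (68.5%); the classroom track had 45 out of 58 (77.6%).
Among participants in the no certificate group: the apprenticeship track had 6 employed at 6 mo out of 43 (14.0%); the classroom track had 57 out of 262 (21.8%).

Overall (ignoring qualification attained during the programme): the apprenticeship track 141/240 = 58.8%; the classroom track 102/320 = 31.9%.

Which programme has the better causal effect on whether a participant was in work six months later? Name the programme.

Stratifying would compare programmes among participants the programmes themselves sorted into qualification attained during the programme groups — a form of selection on an intermediate. The unconditioned pooled rates give the total causal effect.
Pooled: the apprenticeship track 58.8% vs the classroom track 31.9%; the apprenticeship track is higher overall.

the apprenticeship track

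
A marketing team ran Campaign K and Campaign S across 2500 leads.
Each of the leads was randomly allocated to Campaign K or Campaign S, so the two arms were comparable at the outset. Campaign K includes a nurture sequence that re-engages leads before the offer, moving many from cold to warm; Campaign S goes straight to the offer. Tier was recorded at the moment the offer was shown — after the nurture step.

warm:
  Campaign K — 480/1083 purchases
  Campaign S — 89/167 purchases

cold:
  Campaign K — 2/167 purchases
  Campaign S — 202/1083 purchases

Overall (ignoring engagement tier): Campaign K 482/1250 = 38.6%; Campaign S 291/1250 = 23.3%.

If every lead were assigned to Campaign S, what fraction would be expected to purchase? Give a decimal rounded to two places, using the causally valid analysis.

0.23

Engagement tier lies on the pathway campaign → engagement tier → outcome, so adjusting for it blocks the indirect effect. For the total causal effect of campaign, use the unadjusted pooled rates.
So P(outcome | do(Campaign S)) is just the pooled rate for Campaign S: 291/1250 = 0.233.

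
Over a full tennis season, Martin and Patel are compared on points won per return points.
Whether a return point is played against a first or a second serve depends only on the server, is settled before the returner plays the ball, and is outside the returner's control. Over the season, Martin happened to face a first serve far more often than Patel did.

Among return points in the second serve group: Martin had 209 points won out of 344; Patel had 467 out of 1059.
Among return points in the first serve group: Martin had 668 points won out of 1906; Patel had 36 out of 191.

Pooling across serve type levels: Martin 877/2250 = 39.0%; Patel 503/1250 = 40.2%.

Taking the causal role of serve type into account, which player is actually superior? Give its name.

Nothing the player does changes serve type; the imbalance is an allocation artefact. With serve type also predicting the outcome, the pooled figure is confounded, and the within-stratum comparison is the causal one.
Within each level — second serve: 60.8% vs 44.1%; first serve: 35.0% vs 18.8% — Martin is higher every time.

Martin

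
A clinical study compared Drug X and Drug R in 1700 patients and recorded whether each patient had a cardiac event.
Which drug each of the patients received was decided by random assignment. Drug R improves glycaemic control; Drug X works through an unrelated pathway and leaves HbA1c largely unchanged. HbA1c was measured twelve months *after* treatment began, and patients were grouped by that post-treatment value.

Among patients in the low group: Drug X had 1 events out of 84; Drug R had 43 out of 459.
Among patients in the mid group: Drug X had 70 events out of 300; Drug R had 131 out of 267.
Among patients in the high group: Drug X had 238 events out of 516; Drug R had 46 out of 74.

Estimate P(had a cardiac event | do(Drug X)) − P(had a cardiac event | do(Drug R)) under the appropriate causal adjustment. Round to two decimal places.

The HbA1c-specific comparison favours Drug X throughout, but the pooled figures favour Drug R. The question is whether to condition on HbA1c.
HbA1c is downstream of the drug. One should not condition on a consequence of treatment, so the overall rates are the right comparison.
The causal difference is the pooled difference: 0.343 − 0.275 = +0.068.

+0.07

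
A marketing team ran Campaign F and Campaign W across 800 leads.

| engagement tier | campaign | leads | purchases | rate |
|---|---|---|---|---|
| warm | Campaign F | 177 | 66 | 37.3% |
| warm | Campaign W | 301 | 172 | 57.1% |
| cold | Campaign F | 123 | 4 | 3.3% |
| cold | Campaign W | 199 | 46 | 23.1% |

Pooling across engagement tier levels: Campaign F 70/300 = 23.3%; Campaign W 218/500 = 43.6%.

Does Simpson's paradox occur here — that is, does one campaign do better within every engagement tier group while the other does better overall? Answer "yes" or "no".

no

Within each engagement tier level (warm 37.3% vs 57.1%; cold 3.3% vs 23.1%), Campaign W has the higher rate every time. Pooled: 23.3% vs 43.6% — Campaign W has the higher rate overall. They agree.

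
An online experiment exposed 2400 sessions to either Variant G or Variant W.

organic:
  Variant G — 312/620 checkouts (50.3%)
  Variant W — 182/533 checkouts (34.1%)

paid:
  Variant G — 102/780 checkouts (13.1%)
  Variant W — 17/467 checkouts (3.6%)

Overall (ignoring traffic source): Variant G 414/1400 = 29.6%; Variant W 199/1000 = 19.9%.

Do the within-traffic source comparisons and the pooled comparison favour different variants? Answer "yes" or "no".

Within each traffic source level (organic 50.3% vs 34.1%; paid 13.1% vs 3.6%), Variant G has the higher rate every time. Pooled: 29.6% vs 19.9% — Variant G has the higher rate overall. They agree.

no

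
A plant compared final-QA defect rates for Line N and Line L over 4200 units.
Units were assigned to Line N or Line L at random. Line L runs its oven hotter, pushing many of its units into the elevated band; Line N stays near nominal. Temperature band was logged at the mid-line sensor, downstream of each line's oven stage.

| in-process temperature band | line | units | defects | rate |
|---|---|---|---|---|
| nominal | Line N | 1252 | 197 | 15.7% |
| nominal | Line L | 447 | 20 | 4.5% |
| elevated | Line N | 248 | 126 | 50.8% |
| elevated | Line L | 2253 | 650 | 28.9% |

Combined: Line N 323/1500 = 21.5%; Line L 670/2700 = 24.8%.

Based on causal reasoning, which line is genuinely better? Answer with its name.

Line N

The in-process temperature band-specific comparison favours Line L throughout, but the pooled figures favour Line N. The question is whether to condition on in-process temperature band.
Because the line influences in-process temperature band, in-process temperature band is a post-treatment mediator, not a confounder. Stratifying on it would bias the estimate; the causal effect is the crude pooled difference.
Pooled: Line N 21.5% vs Line L 24.8%; Line N is lower overall.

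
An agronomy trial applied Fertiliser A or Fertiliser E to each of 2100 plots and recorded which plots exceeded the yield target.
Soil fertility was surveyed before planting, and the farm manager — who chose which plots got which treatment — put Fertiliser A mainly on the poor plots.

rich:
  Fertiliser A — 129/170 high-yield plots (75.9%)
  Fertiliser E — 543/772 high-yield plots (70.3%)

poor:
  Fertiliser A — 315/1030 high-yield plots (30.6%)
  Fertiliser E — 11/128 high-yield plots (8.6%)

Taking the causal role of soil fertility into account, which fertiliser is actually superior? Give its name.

Fertiliser A

The stratified and pooled comparisons disagree (Fertiliser A wins within each soil fertility; Fertiliser E wins overall), so the answer turns on the causal role of soil fertility.
Soil fertility is set before the fertiliser has any effect — it is not caused by the fertiliser — and it independently drives the outcome. That makes it a confounder, so the causal comparison is within soil fertility levels.
Within each level — rich: 75.9% vs 70.3%; poor: 30.6% vs 8.6% — Fertiliser A is higher every time.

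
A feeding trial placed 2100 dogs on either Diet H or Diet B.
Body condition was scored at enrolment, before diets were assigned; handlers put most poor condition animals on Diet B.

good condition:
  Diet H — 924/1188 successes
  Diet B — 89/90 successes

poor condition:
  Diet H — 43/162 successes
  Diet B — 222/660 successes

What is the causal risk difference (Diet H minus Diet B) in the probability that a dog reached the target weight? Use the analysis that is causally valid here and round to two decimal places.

Diet B is higher inside every starting body condition stratum but Diet H is higher in aggregate. Whether to stratify depends on how starting body condition relates to the diet.
Starting body condition differs across diets for reasons unrelated to any effect of the diet itself, and it separately predicts the outcome — a classic confounder. We must compare within starting body condition levels.
Adjusting over the population distribution of starting body condition: 0.609·(0.778−0.989) + 0.391·(0.265−0.336) = -0.156.

-0.16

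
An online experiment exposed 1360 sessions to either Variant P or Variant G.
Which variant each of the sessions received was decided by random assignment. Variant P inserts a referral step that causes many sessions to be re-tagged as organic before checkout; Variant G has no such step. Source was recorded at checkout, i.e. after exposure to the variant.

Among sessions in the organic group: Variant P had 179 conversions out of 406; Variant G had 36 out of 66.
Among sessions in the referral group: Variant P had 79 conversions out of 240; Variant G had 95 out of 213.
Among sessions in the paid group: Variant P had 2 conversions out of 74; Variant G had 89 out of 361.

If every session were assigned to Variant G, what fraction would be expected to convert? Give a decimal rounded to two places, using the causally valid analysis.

0.34

The traffic source-specific comparison favours Variant G throughout, but the pooled figures favour Variant P. The question is whether to condition on traffic source.
Traffic source is recorded after the variant and is itself shifted by it — it sits on the causal path from variant to outcome. Conditioning on a mediator would strip out part of the effect we want; the pooled comparison gives the total causal effect.
So P(outcome | do(Variant G)) is just the pooled rate for Variant G: 220/640 = 0.344.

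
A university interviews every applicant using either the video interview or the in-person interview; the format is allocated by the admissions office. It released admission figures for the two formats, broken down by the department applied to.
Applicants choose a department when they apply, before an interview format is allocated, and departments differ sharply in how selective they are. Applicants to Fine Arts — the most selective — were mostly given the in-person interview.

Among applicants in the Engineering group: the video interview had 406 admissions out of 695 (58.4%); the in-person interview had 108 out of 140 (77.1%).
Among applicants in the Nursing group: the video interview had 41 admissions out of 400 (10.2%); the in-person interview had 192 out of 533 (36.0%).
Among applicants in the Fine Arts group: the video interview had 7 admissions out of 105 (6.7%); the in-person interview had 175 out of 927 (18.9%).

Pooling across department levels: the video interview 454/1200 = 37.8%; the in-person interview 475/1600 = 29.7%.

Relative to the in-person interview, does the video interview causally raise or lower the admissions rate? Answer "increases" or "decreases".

decreases

Here department is a common cause — it drives both which interview format a case falls under and the outcome. The crude comparison mixes populations; the stratum-specific rates are the causally relevant ones.
Within each level — Engineering: 58.4% vs 77.1%; Nursing: 10.2% vs 36.0%; Fine Arts: 6.7% vs 18.9% — the in-person interview is higher every time.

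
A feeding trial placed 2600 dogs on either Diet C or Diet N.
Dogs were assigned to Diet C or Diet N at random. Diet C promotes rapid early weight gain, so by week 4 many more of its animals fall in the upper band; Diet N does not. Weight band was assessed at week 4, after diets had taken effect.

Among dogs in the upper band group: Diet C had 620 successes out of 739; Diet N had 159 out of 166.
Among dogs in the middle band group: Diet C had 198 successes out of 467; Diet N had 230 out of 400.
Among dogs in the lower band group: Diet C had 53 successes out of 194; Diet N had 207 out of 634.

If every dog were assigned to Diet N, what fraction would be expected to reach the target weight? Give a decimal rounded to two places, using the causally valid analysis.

0.50

Diet N is higher inside every week-4 weight band stratum but Diet C is higher in aggregate. Whether to stratify depends on how week-4 weight band relates to the diet.
Week-4 weight band lies on the pathway diet → week-4 weight band → outcome, so adjusting for it blocks the indirect effect. For the total causal effect of diet, use the unadjusted pooled rates.
So P(outcome | do(Diet N)) is just the pooled rate for Diet N: 596/1200 = 0.497.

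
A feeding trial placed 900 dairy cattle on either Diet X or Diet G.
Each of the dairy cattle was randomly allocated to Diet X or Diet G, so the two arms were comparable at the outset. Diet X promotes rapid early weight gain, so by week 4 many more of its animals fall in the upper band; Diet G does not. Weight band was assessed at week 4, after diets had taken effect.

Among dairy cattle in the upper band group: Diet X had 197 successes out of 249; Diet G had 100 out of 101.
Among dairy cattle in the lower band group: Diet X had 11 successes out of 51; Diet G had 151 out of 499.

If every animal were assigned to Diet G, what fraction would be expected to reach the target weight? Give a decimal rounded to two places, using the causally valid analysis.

0.42

Because the diet influences week-4 weight band, week-4 weight band is a post-treatment mediator, not a confounder. Stratifying on it would bias the estimate; the causal effect is the crude pooled difference.
So P(outcome | do(Diet G)) is just the pooled rate for Diet G: 251/600 = 0.418.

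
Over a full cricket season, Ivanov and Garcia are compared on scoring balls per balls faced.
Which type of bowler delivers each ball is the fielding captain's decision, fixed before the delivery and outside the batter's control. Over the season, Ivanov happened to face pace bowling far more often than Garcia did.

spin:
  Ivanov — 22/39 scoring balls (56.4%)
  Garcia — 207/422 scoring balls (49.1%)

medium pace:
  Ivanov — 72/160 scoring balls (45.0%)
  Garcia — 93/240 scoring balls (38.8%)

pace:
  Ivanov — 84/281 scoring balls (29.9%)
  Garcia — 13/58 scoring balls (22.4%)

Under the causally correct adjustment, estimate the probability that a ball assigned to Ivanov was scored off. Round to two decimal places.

Ivanov is higher inside every bowling type stratum but Garcia is higher in aggregate. Whether to stratify depends on how bowling type relates to the player.
Bowling type satisfies the back-door criterion: it is not a descendant of the player, and it blocks the spurious path from player to outcome. Adjusting for it (i.e., using the within-bowling type rates) gives the causal effect.
Standardising Ivanov to the population bowling type mix: 0.384·22/39 + 0.333·72/160 + 0.282·84/281 = 0.451.

0.45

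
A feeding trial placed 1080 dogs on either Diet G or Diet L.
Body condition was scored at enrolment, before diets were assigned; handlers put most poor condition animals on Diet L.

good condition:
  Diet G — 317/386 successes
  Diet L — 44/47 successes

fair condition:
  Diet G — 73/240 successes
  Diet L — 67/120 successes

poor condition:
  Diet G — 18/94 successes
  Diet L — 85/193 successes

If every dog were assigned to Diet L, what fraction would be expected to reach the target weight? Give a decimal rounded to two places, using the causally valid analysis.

Starting body condition is set before the diet has any effect — it is not caused by the diet — and it independently drives the outcome. That makes it a confounder, so the causal comparison is within starting body condition levels.
Standardising Diet L to the population starting body condition mix: 0.401·44/47 + 0.333·67/120 + 0.266·85/193 = 0.678.

0.68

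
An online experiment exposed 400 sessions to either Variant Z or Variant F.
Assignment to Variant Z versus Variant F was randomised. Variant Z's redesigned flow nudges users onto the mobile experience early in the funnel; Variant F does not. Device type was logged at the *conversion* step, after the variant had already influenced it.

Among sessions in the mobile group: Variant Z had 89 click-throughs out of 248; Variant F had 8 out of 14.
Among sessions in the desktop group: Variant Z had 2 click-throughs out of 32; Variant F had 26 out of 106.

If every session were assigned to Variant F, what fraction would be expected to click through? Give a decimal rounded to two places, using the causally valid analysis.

0.28

Within every device type level Variant F has the higher rate, yet pooled Variant Z does — Simpson's reversal.
Device type lies on the pathway variant → device type → outcome, so adjusting for it blocks the indirect effect. For the total causal effect of variant, use the unadjusted pooled rates.
So P(outcome | do(Variant F)) is just the pooled rate for Variant F: 34/120 = 0.283.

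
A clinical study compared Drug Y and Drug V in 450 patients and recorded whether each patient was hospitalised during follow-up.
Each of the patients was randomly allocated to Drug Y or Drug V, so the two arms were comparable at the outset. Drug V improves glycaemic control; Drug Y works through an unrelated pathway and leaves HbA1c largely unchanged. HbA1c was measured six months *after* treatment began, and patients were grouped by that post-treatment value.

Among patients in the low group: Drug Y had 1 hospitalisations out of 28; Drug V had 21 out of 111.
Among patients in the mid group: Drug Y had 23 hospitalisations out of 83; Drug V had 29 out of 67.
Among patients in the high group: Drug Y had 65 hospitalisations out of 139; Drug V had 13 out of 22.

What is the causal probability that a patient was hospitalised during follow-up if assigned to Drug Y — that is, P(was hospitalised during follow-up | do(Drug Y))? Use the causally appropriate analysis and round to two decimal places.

HbA1c is downstream of the drug. One should not condition on a consequence of treatment, so the overall rates are the right comparison.
So P(outcome | do(Drug Y)) is just the pooled rate for Drug Y: 89/250 = 0.356.

0.36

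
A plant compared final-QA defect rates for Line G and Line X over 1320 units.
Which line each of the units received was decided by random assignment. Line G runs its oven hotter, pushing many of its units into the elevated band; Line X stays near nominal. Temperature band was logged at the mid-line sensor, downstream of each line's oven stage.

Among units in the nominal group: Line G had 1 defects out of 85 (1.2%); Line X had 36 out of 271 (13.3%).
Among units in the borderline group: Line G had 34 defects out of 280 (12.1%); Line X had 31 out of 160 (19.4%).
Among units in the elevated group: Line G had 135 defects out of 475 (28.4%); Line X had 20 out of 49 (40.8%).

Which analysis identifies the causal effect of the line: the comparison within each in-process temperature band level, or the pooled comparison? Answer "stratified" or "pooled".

The in-process temperature band-specific comparison favours Line G throughout, but the pooled figures favour Line X. The question is whether to condition on in-process temperature band.
In-process temperature band is recorded after the line and is itself shifted by it — it sits on the causal path from line to outcome. Conditioning on a mediator would strip out part of the effect we want; the pooled comparison gives the total causal effect.
Pooled: Line G 20.2% vs Line X 18.1%; Line X is lower overall.

pooled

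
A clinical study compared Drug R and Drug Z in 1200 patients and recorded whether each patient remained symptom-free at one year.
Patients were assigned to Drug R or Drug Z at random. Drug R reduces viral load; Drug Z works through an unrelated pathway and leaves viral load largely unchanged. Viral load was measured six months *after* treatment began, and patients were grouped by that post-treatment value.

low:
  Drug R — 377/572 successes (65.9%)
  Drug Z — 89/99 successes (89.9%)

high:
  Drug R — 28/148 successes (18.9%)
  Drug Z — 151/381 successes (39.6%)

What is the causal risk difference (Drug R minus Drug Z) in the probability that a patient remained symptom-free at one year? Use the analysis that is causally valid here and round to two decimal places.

+0.06

Because the drug influences viral load, viral load is a post-treatment mediator, not a confounder. Stratifying on it would bias the estimate; the causal effect is the crude pooled difference.
The causal difference is the pooled difference: 0.562 − 0.500 = +0.062.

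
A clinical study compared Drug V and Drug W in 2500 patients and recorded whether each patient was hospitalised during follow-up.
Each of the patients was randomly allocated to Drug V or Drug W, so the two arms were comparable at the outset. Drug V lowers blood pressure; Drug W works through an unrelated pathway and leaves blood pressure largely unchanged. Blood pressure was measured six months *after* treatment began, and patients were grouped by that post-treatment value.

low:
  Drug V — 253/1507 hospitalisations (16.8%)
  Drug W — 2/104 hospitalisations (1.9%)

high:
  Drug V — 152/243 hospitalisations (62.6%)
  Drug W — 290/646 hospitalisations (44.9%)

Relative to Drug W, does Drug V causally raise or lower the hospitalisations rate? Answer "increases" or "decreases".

Because the drug influences blood pressure, blood pressure is a post-treatment mediator, not a confounder. Stratifying on it would bias the estimate; the causal effect is the crude pooled difference.
Pooled: Drug V 23.1% vs Drug W 38.9%; Drug V is lower overall.

decreases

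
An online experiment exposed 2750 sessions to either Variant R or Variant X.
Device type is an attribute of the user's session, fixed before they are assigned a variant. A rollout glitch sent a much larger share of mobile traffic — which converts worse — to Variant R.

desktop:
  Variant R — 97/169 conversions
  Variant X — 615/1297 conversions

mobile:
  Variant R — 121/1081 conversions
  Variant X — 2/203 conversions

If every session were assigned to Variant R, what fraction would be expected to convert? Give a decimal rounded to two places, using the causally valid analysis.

0.36

The device type-specific comparison favours Variant R throughout, but the pooled figures favour Variant X. The question is whether to condition on device type.
Here device type is a common cause — it drives both which variant a case falls under and the outcome. The crude comparison mixes populations; the stratum-specific rates are the causally relevant ones.
Standardising Variant R to the population device type mix: 0.533·97/169 + 0.467·121/1081 = 0.358.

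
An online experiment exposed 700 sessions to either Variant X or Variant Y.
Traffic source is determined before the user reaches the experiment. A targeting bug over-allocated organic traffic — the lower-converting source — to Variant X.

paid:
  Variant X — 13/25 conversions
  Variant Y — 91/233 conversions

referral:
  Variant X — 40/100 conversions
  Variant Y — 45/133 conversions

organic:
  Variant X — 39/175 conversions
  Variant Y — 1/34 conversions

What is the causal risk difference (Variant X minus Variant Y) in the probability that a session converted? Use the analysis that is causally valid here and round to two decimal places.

Traffic source is set before the variant has any effect — it is not caused by the variant — and it independently drives the outcome. That makes it a confounder, so the causal comparison is within traffic source levels.
Adjusting over the population distribution of traffic source: 0.369·(0.520−0.391) + 0.333·(0.400−0.338) + 0.299·(0.223−0.029) = +0.126.

+0.13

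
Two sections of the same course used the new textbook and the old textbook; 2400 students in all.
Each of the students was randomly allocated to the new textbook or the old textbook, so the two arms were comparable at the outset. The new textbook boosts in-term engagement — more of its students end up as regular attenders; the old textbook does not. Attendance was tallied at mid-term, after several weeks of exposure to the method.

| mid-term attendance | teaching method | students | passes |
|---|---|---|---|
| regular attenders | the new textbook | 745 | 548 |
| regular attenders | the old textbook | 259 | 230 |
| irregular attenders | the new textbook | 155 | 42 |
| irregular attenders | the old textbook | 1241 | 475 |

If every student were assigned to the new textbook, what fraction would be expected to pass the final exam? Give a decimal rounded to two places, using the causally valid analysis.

Mid-term attendance lies on the pathway teaching method → mid-term attendance → outcome, so adjusting for it blocks the indirect effect. For the total causal effect of teaching method, use the unadjusted pooled rates.
So P(outcome | do(the new textbook)) is just the pooled rate for the new textbook: 590/900 = 0.656.

0.66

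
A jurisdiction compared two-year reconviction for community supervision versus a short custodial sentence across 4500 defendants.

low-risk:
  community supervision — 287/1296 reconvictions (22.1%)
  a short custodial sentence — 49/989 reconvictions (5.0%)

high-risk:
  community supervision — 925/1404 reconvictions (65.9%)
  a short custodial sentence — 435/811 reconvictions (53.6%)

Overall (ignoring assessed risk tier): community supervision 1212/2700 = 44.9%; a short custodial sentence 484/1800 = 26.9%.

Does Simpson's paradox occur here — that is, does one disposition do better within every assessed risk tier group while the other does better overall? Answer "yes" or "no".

no

Within each assessed risk tier level (low-risk 22.1% vs 5.0%; high-risk 65.9% vs 53.6%), a short custodial sentence has the lower rate every time. Pooled: 44.9% vs 26.9% — a short custodial sentence has the lower rate overall. They agree.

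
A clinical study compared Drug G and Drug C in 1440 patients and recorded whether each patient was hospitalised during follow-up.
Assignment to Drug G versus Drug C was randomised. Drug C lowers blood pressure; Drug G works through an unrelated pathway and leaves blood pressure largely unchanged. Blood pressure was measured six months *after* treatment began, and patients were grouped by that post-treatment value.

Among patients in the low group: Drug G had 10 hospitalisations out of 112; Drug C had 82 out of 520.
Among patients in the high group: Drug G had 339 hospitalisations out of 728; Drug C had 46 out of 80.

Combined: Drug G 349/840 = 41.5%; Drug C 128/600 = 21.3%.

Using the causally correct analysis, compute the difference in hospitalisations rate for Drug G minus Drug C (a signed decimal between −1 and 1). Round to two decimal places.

+0.20

Within every blood pressure level Drug G has the lower rate, yet pooled Drug C does — Simpson's reversal.
Stratifying would compare drugs among patients the drugs themselves sorted into blood pressure groups — a form of selection on an intermediate. The unconditioned pooled rates give the total causal effect.
The causal difference is the pooled difference: 0.415 − 0.213 = +0.202.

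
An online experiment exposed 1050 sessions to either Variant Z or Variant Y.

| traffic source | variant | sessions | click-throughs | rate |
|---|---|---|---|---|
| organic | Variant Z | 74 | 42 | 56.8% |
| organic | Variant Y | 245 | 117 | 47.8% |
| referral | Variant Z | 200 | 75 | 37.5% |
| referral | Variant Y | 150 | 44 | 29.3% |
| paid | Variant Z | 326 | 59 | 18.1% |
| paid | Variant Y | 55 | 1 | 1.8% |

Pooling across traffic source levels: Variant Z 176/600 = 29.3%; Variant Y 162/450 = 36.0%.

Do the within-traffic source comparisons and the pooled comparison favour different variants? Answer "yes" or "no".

Within each traffic source level (organic 56.8% vs 47.8%; referral 37.5% vs 29.3%; paid 18.1% vs 1.8%), Variant Z has the higher rate every time. Pooled: 29.3% vs 36.0% — Variant Y has the higher rate overall. The two comparisons disagree.

yes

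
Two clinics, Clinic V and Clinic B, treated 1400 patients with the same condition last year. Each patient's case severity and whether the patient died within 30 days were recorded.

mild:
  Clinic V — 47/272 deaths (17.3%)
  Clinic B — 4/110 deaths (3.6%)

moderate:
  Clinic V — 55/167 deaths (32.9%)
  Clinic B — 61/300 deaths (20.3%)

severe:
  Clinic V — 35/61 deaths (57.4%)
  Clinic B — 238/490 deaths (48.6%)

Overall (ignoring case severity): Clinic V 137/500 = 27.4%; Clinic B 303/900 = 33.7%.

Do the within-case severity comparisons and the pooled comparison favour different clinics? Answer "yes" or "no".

yes

Within each case severity level (mild 17.3% vs 3.6%; moderate 32.9% vs 20.3%; severe 57.4% vs 48.6%), Clinic B has the lower rate every time. Pooled: 27.4% vs 33.7% — Clinic V has the lower rate overall. The two comparisons disagree.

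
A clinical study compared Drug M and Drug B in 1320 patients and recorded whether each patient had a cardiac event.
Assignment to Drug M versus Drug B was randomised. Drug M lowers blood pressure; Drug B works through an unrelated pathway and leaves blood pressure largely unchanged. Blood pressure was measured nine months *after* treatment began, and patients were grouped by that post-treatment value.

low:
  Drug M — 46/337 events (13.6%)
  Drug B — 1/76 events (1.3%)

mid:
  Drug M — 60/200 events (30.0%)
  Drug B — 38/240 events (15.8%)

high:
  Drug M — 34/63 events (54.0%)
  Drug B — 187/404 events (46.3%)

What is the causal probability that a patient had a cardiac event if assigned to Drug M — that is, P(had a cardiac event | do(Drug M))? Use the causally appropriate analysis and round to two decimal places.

0.23

Drug B is lower inside every blood pressure stratum but Drug M is lower in aggregate. Whether to stratify depends on how blood pressure relates to the drug.
Because the drug influences blood pressure, blood pressure is a post-treatment mediator, not a confounder. Stratifying on it would bias the estimate; the causal effect is the crude pooled difference.
So P(outcome | do(Drug M)) is just the pooled rate for Drug M: 140/600 = 0.233.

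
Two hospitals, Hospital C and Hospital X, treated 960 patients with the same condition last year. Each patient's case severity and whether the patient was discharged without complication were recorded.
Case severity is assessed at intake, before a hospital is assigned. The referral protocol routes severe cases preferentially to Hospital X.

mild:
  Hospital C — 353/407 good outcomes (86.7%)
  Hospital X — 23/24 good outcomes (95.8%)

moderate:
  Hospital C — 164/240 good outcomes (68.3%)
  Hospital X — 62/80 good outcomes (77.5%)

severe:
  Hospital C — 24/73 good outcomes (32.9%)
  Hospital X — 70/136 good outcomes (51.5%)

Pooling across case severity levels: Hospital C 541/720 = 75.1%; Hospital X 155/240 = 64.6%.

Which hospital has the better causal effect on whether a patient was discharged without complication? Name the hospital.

Within every case severity level Hospital X has the higher rate, yet pooled Hospital C does — Simpson's reversal.
Case severity is set before the hospital has any effect — it is not caused by the hospital — and it independently drives the outcome. That makes it a confounder, so the causal comparison is within case severity levels.
Within each level — mild: 86.7% vs 95.8%; moderate: 68.3% vs 77.5%; severe: 32.9% vs 51.5% — Hospital X is higher every time.

Hospital X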